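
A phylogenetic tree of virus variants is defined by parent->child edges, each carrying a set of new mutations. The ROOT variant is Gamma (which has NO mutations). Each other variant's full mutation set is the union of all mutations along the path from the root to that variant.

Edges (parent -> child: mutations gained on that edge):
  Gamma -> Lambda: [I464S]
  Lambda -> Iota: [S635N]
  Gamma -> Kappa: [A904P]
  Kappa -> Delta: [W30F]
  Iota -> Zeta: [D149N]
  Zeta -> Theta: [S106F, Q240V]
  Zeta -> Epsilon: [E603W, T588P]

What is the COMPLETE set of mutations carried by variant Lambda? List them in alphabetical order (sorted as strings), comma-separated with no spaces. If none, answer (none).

At Gamma: gained [] -> total []
At Lambda: gained ['I464S'] -> total ['I464S']

Answer: I464S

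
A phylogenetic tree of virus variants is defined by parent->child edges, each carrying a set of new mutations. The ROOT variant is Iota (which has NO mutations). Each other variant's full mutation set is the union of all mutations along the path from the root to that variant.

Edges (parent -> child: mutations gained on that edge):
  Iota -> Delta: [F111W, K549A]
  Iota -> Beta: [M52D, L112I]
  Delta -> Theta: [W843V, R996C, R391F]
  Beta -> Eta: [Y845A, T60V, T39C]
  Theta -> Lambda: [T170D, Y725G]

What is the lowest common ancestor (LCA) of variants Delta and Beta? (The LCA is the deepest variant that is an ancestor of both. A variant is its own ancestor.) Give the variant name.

Path from root to Delta: Iota -> Delta
  ancestors of Delta: {Iota, Delta}
Path from root to Beta: Iota -> Beta
  ancestors of Beta: {Iota, Beta}
Common ancestors: {Iota}
Walk up from Beta: Beta (not in ancestors of Delta), Iota (in ancestors of Delta)
Deepest common ancestor (LCA) = Iota

Answer: Iota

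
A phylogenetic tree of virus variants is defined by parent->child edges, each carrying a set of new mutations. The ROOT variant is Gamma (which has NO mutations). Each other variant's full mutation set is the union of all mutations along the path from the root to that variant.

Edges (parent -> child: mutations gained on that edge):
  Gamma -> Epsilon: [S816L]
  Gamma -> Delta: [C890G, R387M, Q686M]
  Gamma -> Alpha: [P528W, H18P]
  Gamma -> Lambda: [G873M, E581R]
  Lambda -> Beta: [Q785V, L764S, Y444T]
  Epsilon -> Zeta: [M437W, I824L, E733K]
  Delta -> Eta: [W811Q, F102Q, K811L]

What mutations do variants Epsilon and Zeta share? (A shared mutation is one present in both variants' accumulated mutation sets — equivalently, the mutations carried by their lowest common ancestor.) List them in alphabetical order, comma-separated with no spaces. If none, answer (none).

Answer: S816L

Derivation:
Accumulating mutations along path to Epsilon:
  At Gamma: gained [] -> total []
  At Epsilon: gained ['S816L'] -> total ['S816L']
Mutations(Epsilon) = ['S816L']
Accumulating mutations along path to Zeta:
  At Gamma: gained [] -> total []
  At Epsilon: gained ['S816L'] -> total ['S816L']
  At Zeta: gained ['M437W', 'I824L', 'E733K'] -> total ['E733K', 'I824L', 'M437W', 'S816L']
Mutations(Zeta) = ['E733K', 'I824L', 'M437W', 'S816L']
Intersection: ['S816L'] ∩ ['E733K', 'I824L', 'M437W', 'S816L'] = ['S816L']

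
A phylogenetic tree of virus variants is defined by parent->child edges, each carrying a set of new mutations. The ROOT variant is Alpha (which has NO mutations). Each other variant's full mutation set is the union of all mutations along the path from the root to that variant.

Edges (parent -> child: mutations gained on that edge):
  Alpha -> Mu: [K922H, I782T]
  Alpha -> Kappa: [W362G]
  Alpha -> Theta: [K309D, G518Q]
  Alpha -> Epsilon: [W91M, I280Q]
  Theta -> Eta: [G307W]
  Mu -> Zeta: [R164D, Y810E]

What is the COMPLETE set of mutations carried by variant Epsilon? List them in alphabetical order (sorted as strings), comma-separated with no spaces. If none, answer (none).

Answer: I280Q,W91M

Derivation:
At Alpha: gained [] -> total []
At Epsilon: gained ['W91M', 'I280Q'] -> total ['I280Q', 'W91M']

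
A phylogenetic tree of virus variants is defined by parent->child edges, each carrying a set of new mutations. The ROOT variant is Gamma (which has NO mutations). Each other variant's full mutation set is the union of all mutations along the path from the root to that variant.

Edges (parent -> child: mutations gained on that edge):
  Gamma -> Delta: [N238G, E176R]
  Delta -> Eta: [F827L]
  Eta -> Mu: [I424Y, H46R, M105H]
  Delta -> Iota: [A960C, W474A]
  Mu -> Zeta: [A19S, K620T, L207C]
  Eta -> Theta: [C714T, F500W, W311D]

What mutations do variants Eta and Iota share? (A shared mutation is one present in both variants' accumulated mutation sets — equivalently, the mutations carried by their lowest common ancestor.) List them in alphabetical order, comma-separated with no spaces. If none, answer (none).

Accumulating mutations along path to Eta:
  At Gamma: gained [] -> total []
  At Delta: gained ['N238G', 'E176R'] -> total ['E176R', 'N238G']
  At Eta: gained ['F827L'] -> total ['E176R', 'F827L', 'N238G']
Mutations(Eta) = ['E176R', 'F827L', 'N238G']
Accumulating mutations along path to Iota:
  At Gamma: gained [] -> total []
  At Delta: gained ['N238G', 'E176R'] -> total ['E176R', 'N238G']
  At Iota: gained ['A960C', 'W474A'] -> total ['A960C', 'E176R', 'N238G', 'W474A']
Mutations(Iota) = ['A960C', 'E176R', 'N238G', 'W474A']
Intersection: ['E176R', 'F827L', 'N238G'] ∩ ['A960C', 'E176R', 'N238G', 'W474A'] = ['E176R', 'N238G']

Answer: E176R,N238G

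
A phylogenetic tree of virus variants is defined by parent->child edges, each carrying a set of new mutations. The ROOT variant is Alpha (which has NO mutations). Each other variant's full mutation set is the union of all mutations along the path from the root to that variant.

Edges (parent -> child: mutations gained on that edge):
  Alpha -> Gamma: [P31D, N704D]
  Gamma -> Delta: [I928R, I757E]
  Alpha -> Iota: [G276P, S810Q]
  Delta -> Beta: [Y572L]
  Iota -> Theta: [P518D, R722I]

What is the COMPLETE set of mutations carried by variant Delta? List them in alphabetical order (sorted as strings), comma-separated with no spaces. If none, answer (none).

Answer: I757E,I928R,N704D,P31D

Derivation:
At Alpha: gained [] -> total []
At Gamma: gained ['P31D', 'N704D'] -> total ['N704D', 'P31D']
At Delta: gained ['I928R', 'I757E'] -> total ['I757E', 'I928R', 'N704D', 'P31D']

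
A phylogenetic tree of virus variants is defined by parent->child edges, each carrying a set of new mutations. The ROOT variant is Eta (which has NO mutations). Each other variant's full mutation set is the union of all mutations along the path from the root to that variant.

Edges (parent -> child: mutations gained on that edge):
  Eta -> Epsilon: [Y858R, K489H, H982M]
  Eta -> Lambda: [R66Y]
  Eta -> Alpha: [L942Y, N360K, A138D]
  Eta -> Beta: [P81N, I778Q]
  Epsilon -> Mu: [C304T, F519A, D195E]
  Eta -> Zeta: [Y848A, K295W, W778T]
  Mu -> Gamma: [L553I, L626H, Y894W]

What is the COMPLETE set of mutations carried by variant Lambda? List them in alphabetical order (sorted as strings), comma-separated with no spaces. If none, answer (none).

Answer: R66Y

Derivation:
At Eta: gained [] -> total []
At Lambda: gained ['R66Y'] -> total ['R66Y']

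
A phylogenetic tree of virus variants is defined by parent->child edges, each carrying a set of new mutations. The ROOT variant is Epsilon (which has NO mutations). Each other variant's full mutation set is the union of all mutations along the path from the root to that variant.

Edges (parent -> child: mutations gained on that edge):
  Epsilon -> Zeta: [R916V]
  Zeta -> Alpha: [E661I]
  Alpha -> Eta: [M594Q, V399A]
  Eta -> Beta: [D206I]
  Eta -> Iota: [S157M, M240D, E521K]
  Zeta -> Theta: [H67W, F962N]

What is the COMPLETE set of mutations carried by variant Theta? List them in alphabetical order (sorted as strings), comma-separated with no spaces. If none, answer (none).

At Epsilon: gained [] -> total []
At Zeta: gained ['R916V'] -> total ['R916V']
At Theta: gained ['H67W', 'F962N'] -> total ['F962N', 'H67W', 'R916V']

Answer: F962N,H67W,R916V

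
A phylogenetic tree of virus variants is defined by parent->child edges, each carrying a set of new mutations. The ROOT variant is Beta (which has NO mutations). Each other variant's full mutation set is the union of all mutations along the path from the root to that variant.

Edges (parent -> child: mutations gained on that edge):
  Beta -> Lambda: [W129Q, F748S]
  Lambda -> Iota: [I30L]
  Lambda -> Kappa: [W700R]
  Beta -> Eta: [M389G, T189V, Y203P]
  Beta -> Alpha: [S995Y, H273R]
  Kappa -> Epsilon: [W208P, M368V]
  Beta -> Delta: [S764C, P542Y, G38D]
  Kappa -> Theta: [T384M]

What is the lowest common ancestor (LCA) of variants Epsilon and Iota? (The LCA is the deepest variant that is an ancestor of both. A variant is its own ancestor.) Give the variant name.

Answer: Lambda

Derivation:
Path from root to Epsilon: Beta -> Lambda -> Kappa -> Epsilon
  ancestors of Epsilon: {Beta, Lambda, Kappa, Epsilon}
Path from root to Iota: Beta -> Lambda -> Iota
  ancestors of Iota: {Beta, Lambda, Iota}
Common ancestors: {Beta, Lambda}
Walk up from Iota: Iota (not in ancestors of Epsilon), Lambda (in ancestors of Epsilon), Beta (in ancestors of Epsilon)
Deepest common ancestor (LCA) = Lambda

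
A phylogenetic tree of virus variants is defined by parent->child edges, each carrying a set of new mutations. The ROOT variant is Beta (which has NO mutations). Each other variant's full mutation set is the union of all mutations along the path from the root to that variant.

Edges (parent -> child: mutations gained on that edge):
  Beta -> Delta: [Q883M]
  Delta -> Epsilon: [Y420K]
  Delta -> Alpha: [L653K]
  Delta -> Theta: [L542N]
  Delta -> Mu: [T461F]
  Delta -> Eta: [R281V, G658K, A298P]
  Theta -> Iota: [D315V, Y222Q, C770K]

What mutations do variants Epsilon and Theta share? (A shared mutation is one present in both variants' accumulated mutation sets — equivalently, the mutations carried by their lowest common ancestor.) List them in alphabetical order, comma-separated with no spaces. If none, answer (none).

Answer: Q883M

Derivation:
Accumulating mutations along path to Epsilon:
  At Beta: gained [] -> total []
  At Delta: gained ['Q883M'] -> total ['Q883M']
  At Epsilon: gained ['Y420K'] -> total ['Q883M', 'Y420K']
Mutations(Epsilon) = ['Q883M', 'Y420K']
Accumulating mutations along path to Theta:
  At Beta: gained [] -> total []
  At Delta: gained ['Q883M'] -> total ['Q883M']
  At Theta: gained ['L542N'] -> total ['L542N', 'Q883M']
Mutations(Theta) = ['L542N', 'Q883M']
Intersection: ['Q883M', 'Y420K'] ∩ ['L542N', 'Q883M'] = ['Q883M']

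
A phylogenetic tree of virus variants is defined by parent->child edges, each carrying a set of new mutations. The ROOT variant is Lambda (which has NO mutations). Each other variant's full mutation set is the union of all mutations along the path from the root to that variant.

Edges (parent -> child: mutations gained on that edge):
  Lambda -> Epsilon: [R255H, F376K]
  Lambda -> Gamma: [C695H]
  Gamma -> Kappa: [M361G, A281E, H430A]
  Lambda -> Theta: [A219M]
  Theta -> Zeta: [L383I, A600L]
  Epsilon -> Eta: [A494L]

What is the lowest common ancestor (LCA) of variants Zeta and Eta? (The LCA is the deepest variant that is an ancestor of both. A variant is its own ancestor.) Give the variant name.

Answer: Lambda

Derivation:
Path from root to Zeta: Lambda -> Theta -> Zeta
  ancestors of Zeta: {Lambda, Theta, Zeta}
Path from root to Eta: Lambda -> Epsilon -> Eta
  ancestors of Eta: {Lambda, Epsilon, Eta}
Common ancestors: {Lambda}
Walk up from Eta: Eta (not in ancestors of Zeta), Epsilon (not in ancestors of Zeta), Lambda (in ancestors of Zeta)
Deepest common ancestor (LCA) = Lambda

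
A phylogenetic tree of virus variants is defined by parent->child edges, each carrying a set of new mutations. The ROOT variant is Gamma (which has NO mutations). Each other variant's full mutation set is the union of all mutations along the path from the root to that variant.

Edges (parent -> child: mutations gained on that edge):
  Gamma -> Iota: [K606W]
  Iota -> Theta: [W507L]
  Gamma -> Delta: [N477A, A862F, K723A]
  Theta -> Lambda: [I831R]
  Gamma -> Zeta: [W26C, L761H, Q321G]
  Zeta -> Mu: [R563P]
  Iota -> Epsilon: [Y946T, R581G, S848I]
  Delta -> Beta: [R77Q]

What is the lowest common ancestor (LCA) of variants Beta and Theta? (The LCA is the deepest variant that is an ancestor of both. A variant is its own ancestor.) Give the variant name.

Answer: Gamma

Derivation:
Path from root to Beta: Gamma -> Delta -> Beta
  ancestors of Beta: {Gamma, Delta, Beta}
Path from root to Theta: Gamma -> Iota -> Theta
  ancestors of Theta: {Gamma, Iota, Theta}
Common ancestors: {Gamma}
Walk up from Theta: Theta (not in ancestors of Beta), Iota (not in ancestors of Beta), Gamma (in ancestors of Beta)
Deepest common ancestor (LCA) = Gamma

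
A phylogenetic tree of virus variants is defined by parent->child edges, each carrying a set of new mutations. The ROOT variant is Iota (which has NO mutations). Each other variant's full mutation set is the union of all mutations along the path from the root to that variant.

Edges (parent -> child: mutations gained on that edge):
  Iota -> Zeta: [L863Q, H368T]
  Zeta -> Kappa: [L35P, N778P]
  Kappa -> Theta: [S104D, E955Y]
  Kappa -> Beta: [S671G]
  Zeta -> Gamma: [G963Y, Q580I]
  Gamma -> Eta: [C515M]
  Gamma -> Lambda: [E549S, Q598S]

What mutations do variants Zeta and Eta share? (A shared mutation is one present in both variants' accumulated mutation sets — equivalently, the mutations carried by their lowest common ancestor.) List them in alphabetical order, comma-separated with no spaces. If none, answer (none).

Answer: H368T,L863Q

Derivation:
Accumulating mutations along path to Zeta:
  At Iota: gained [] -> total []
  At Zeta: gained ['L863Q', 'H368T'] -> total ['H368T', 'L863Q']
Mutations(Zeta) = ['H368T', 'L863Q']
Accumulating mutations along path to Eta:
  At Iota: gained [] -> total []
  At Zeta: gained ['L863Q', 'H368T'] -> total ['H368T', 'L863Q']
  At Gamma: gained ['G963Y', 'Q580I'] -> total ['G963Y', 'H368T', 'L863Q', 'Q580I']
  At Eta: gained ['C515M'] -> total ['C515M', 'G963Y', 'H368T', 'L863Q', 'Q580I']
Mutations(Eta) = ['C515M', 'G963Y', 'H368T', 'L863Q', 'Q580I']
Intersection: ['H368T', 'L863Q'] ∩ ['C515M', 'G963Y', 'H368T', 'L863Q', 'Q580I'] = ['H368T', 'L863Q']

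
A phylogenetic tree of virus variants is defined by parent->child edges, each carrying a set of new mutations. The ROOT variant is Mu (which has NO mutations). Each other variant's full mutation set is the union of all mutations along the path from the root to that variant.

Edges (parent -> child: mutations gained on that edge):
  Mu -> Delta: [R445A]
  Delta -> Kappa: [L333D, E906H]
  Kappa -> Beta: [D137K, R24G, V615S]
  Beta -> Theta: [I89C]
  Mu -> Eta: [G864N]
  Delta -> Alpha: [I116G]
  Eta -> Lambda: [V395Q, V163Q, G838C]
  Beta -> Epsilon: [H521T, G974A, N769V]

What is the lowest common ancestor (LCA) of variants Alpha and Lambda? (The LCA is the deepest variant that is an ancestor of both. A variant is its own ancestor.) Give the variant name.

Path from root to Alpha: Mu -> Delta -> Alpha
  ancestors of Alpha: {Mu, Delta, Alpha}
Path from root to Lambda: Mu -> Eta -> Lambda
  ancestors of Lambda: {Mu, Eta, Lambda}
Common ancestors: {Mu}
Walk up from Lambda: Lambda (not in ancestors of Alpha), Eta (not in ancestors of Alpha), Mu (in ancestors of Alpha)
Deepest common ancestor (LCA) = Mu

Answer: Mu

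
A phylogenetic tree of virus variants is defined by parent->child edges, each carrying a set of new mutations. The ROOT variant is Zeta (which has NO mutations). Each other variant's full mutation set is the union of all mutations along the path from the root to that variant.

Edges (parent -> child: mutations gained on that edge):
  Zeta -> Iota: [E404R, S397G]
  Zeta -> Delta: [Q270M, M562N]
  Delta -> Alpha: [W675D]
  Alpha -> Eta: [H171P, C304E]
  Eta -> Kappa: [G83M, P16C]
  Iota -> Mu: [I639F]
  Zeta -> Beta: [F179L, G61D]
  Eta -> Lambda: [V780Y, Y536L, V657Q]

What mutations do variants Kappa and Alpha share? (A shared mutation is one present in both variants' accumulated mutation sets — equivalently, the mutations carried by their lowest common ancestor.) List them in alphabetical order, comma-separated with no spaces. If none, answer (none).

Accumulating mutations along path to Kappa:
  At Zeta: gained [] -> total []
  At Delta: gained ['Q270M', 'M562N'] -> total ['M562N', 'Q270M']
  At Alpha: gained ['W675D'] -> total ['M562N', 'Q270M', 'W675D']
  At Eta: gained ['H171P', 'C304E'] -> total ['C304E', 'H171P', 'M562N', 'Q270M', 'W675D']
  At Kappa: gained ['G83M', 'P16C'] -> total ['C304E', 'G83M', 'H171P', 'M562N', 'P16C', 'Q270M', 'W675D']
Mutations(Kappa) = ['C304E', 'G83M', 'H171P', 'M562N', 'P16C', 'Q270M', 'W675D']
Accumulating mutations along path to Alpha:
  At Zeta: gained [] -> total []
  At Delta: gained ['Q270M', 'M562N'] -> total ['M562N', 'Q270M']
  At Alpha: gained ['W675D'] -> total ['M562N', 'Q270M', 'W675D']
Mutations(Alpha) = ['M562N', 'Q270M', 'W675D']
Intersection: ['C304E', 'G83M', 'H171P', 'M562N', 'P16C', 'Q270M', 'W675D'] ∩ ['M562N', 'Q270M', 'W675D'] = ['M562N', 'Q270M', 'W675D']

Answer: M562N,Q270M,W675D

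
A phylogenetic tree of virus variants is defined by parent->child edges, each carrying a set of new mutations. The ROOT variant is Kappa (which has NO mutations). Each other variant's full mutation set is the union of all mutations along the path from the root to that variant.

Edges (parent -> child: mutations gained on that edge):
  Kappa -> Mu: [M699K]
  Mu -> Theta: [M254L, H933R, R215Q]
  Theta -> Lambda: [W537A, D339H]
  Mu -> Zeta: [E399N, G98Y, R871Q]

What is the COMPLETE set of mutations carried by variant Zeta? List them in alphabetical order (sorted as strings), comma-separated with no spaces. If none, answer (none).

Answer: E399N,G98Y,M699K,R871Q

Derivation:
At Kappa: gained [] -> total []
At Mu: gained ['M699K'] -> total ['M699K']
At Zeta: gained ['E399N', 'G98Y', 'R871Q'] -> total ['E399N', 'G98Y', 'M699K', 'R871Q']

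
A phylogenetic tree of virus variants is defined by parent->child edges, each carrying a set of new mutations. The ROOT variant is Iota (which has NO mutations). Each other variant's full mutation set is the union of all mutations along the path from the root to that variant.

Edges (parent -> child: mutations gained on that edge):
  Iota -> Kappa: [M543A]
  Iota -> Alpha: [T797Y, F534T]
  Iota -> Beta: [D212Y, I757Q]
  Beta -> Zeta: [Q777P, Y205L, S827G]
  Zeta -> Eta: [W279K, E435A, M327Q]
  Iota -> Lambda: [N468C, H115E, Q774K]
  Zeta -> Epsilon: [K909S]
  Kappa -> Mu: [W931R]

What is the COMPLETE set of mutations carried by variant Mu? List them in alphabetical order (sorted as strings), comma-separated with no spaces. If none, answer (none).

Answer: M543A,W931R

Derivation:
At Iota: gained [] -> total []
At Kappa: gained ['M543A'] -> total ['M543A']
At Mu: gained ['W931R'] -> total ['M543A', 'W931R']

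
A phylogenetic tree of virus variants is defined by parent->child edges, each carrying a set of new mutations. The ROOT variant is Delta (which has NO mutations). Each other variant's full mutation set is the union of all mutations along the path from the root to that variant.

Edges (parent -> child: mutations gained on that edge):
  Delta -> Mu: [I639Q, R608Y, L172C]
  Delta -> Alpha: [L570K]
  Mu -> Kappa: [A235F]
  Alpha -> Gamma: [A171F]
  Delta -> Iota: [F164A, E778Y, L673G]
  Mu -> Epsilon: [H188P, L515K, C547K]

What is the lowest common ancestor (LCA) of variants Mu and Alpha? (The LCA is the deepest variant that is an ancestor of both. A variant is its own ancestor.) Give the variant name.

Path from root to Mu: Delta -> Mu
  ancestors of Mu: {Delta, Mu}
Path from root to Alpha: Delta -> Alpha
  ancestors of Alpha: {Delta, Alpha}
Common ancestors: {Delta}
Walk up from Alpha: Alpha (not in ancestors of Mu), Delta (in ancestors of Mu)
Deepest common ancestor (LCA) = Delta

Answer: Delta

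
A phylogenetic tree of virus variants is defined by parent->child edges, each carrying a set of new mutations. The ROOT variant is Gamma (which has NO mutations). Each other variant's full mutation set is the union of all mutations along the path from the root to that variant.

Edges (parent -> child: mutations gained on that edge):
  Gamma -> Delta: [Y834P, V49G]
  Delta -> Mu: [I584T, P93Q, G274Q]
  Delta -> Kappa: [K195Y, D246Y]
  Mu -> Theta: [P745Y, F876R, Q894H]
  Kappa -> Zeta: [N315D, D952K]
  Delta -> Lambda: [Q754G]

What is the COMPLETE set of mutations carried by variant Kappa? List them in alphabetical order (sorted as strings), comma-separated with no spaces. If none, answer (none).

At Gamma: gained [] -> total []
At Delta: gained ['Y834P', 'V49G'] -> total ['V49G', 'Y834P']
At Kappa: gained ['K195Y', 'D246Y'] -> total ['D246Y', 'K195Y', 'V49G', 'Y834P']

Answer: D246Y,K195Y,V49G,Y834P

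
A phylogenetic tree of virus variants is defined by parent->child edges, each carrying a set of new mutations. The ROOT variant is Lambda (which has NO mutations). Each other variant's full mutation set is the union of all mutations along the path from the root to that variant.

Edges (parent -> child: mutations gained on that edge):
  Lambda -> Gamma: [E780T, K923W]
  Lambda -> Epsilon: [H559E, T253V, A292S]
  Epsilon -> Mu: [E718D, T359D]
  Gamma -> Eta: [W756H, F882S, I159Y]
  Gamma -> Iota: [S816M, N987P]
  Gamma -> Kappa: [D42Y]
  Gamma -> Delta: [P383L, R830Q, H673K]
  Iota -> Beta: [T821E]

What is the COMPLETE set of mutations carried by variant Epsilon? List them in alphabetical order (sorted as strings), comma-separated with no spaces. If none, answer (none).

At Lambda: gained [] -> total []
At Epsilon: gained ['H559E', 'T253V', 'A292S'] -> total ['A292S', 'H559E', 'T253V']

Answer: A292S,H559E,T253V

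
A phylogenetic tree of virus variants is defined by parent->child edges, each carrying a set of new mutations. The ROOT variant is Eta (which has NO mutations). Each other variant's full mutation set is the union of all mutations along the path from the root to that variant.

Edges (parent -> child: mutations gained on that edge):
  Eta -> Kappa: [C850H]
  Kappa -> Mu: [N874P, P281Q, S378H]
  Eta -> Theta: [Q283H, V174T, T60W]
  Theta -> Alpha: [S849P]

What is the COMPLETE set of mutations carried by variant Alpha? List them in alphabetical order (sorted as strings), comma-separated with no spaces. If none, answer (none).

Answer: Q283H,S849P,T60W,V174T

Derivation:
At Eta: gained [] -> total []
At Theta: gained ['Q283H', 'V174T', 'T60W'] -> total ['Q283H', 'T60W', 'V174T']
At Alpha: gained ['S849P'] -> total ['Q283H', 'S849P', 'T60W', 'V174T']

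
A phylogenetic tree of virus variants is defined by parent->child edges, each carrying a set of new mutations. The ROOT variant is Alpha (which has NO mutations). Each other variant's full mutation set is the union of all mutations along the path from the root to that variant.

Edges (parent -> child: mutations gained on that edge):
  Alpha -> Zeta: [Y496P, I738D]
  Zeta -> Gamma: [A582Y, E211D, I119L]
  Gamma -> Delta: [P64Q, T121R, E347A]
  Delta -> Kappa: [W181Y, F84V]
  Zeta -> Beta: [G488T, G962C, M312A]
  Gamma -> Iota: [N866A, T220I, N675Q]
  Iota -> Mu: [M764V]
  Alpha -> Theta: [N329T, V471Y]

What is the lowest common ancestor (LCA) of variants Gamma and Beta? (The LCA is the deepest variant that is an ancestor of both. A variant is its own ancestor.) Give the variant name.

Answer: Zeta

Derivation:
Path from root to Gamma: Alpha -> Zeta -> Gamma
  ancestors of Gamma: {Alpha, Zeta, Gamma}
Path from root to Beta: Alpha -> Zeta -> Beta
  ancestors of Beta: {Alpha, Zeta, Beta}
Common ancestors: {Alpha, Zeta}
Walk up from Beta: Beta (not in ancestors of Gamma), Zeta (in ancestors of Gamma), Alpha (in ancestors of Gamma)
Deepest common ancestor (LCA) = Zeta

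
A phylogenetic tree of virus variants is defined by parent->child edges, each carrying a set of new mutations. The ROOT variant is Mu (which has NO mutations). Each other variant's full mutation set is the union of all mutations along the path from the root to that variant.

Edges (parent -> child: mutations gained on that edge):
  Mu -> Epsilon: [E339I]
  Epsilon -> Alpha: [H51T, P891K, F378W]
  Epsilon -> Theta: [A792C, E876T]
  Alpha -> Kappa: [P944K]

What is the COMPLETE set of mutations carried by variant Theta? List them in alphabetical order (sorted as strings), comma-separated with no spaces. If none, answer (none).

Answer: A792C,E339I,E876T

Derivation:
At Mu: gained [] -> total []
At Epsilon: gained ['E339I'] -> total ['E339I']
At Theta: gained ['A792C', 'E876T'] -> total ['A792C', 'E339I', 'E876T']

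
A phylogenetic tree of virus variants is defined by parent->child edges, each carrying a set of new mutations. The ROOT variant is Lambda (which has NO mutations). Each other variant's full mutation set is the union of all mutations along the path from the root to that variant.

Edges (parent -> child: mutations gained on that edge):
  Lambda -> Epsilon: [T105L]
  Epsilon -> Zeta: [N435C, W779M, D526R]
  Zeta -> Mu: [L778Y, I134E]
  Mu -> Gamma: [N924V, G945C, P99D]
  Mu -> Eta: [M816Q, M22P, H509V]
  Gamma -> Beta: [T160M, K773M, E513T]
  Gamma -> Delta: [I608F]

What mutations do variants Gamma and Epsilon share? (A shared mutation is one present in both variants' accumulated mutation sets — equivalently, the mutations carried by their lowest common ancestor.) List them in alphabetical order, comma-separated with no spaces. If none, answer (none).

Accumulating mutations along path to Gamma:
  At Lambda: gained [] -> total []
  At Epsilon: gained ['T105L'] -> total ['T105L']
  At Zeta: gained ['N435C', 'W779M', 'D526R'] -> total ['D526R', 'N435C', 'T105L', 'W779M']
  At Mu: gained ['L778Y', 'I134E'] -> total ['D526R', 'I134E', 'L778Y', 'N435C', 'T105L', 'W779M']
  At Gamma: gained ['N924V', 'G945C', 'P99D'] -> total ['D526R', 'G945C', 'I134E', 'L778Y', 'N435C', 'N924V', 'P99D', 'T105L', 'W779M']
Mutations(Gamma) = ['D526R', 'G945C', 'I134E', 'L778Y', 'N435C', 'N924V', 'P99D', 'T105L', 'W779M']
Accumulating mutations along path to Epsilon:
  At Lambda: gained [] -> total []
  At Epsilon: gained ['T105L'] -> total ['T105L']
Mutations(Epsilon) = ['T105L']
Intersection: ['D526R', 'G945C', 'I134E', 'L778Y', 'N435C', 'N924V', 'P99D', 'T105L', 'W779M'] ∩ ['T105L'] = ['T105L']

Answer: T105L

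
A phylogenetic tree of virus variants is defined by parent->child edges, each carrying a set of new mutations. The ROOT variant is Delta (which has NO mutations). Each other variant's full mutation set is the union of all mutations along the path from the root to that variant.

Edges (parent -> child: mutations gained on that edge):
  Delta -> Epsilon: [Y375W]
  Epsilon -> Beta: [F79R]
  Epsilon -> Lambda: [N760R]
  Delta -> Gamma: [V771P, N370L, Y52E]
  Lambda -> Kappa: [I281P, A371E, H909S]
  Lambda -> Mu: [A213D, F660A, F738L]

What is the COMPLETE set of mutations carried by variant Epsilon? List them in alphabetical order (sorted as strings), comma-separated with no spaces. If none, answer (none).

Answer: Y375W

Derivation:
At Delta: gained [] -> total []
At Epsilon: gained ['Y375W'] -> total ['Y375W']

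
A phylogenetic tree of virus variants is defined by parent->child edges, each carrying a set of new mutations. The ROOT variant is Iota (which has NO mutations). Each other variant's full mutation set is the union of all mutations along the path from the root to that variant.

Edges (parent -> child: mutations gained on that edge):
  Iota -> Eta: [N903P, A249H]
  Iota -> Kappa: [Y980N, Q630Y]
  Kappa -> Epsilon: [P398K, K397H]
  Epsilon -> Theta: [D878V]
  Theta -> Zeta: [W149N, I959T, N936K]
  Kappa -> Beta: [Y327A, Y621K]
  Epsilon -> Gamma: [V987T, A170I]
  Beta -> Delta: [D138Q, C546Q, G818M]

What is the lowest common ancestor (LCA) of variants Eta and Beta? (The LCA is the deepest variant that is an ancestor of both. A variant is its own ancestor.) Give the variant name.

Path from root to Eta: Iota -> Eta
  ancestors of Eta: {Iota, Eta}
Path from root to Beta: Iota -> Kappa -> Beta
  ancestors of Beta: {Iota, Kappa, Beta}
Common ancestors: {Iota}
Walk up from Beta: Beta (not in ancestors of Eta), Kappa (not in ancestors of Eta), Iota (in ancestors of Eta)
Deepest common ancestor (LCA) = Iota

Answer: Iota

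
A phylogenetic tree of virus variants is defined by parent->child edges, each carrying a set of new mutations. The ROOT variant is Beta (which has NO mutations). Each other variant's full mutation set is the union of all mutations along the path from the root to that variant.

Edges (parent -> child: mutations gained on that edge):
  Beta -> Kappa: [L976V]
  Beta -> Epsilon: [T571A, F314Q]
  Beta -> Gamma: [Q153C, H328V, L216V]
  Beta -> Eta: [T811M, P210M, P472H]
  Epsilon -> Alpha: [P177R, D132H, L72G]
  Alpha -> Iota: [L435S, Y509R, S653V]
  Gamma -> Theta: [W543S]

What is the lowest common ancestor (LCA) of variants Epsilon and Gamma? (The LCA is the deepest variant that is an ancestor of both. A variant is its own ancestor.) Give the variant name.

Path from root to Epsilon: Beta -> Epsilon
  ancestors of Epsilon: {Beta, Epsilon}
Path from root to Gamma: Beta -> Gamma
  ancestors of Gamma: {Beta, Gamma}
Common ancestors: {Beta}
Walk up from Gamma: Gamma (not in ancestors of Epsilon), Beta (in ancestors of Epsilon)
Deepest common ancestor (LCA) = Beta

Answer: Beta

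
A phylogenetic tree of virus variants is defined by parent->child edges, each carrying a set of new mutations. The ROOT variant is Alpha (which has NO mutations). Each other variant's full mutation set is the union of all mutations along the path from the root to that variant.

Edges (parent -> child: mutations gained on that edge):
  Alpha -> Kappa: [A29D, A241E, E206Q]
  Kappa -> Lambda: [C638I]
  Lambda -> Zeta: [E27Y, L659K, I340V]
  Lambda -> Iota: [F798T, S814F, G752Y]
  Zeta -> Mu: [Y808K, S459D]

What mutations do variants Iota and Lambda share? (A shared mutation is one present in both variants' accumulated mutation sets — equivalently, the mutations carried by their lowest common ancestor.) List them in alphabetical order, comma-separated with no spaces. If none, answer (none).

Accumulating mutations along path to Iota:
  At Alpha: gained [] -> total []
  At Kappa: gained ['A29D', 'A241E', 'E206Q'] -> total ['A241E', 'A29D', 'E206Q']
  At Lambda: gained ['C638I'] -> total ['A241E', 'A29D', 'C638I', 'E206Q']
  At Iota: gained ['F798T', 'S814F', 'G752Y'] -> total ['A241E', 'A29D', 'C638I', 'E206Q', 'F798T', 'G752Y', 'S814F']
Mutations(Iota) = ['A241E', 'A29D', 'C638I', 'E206Q', 'F798T', 'G752Y', 'S814F']
Accumulating mutations along path to Lambda:
  At Alpha: gained [] -> total []
  At Kappa: gained ['A29D', 'A241E', 'E206Q'] -> total ['A241E', 'A29D', 'E206Q']
  At Lambda: gained ['C638I'] -> total ['A241E', 'A29D', 'C638I', 'E206Q']
Mutations(Lambda) = ['A241E', 'A29D', 'C638I', 'E206Q']
Intersection: ['A241E', 'A29D', 'C638I', 'E206Q', 'F798T', 'G752Y', 'S814F'] ∩ ['A241E', 'A29D', 'C638I', 'E206Q'] = ['A241E', 'A29D', 'C638I', 'E206Q']

Answer: A241E,A29D,C638I,E206Q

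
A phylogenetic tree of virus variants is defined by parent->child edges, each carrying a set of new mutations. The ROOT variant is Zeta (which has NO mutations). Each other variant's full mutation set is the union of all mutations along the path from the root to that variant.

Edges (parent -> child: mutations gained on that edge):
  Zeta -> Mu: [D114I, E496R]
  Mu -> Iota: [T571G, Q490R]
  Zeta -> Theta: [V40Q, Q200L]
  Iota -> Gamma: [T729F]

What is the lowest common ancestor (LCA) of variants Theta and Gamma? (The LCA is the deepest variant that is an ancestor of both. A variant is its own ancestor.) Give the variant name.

Path from root to Theta: Zeta -> Theta
  ancestors of Theta: {Zeta, Theta}
Path from root to Gamma: Zeta -> Mu -> Iota -> Gamma
  ancestors of Gamma: {Zeta, Mu, Iota, Gamma}
Common ancestors: {Zeta}
Walk up from Gamma: Gamma (not in ancestors of Theta), Iota (not in ancestors of Theta), Mu (not in ancestors of Theta), Zeta (in ancestors of Theta)
Deepest common ancestor (LCA) = Zeta

Answer: Zeta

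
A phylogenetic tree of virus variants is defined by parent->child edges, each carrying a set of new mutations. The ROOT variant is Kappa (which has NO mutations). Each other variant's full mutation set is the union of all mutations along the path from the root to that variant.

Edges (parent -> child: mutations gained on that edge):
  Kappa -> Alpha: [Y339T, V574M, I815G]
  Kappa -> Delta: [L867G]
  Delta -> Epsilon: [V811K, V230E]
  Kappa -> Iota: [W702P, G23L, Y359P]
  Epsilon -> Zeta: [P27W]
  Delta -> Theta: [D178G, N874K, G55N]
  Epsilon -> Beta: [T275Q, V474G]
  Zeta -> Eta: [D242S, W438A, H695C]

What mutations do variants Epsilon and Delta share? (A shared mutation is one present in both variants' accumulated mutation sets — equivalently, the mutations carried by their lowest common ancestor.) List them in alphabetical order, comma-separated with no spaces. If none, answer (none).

Answer: L867G

Derivation:
Accumulating mutations along path to Epsilon:
  At Kappa: gained [] -> total []
  At Delta: gained ['L867G'] -> total ['L867G']
  At Epsilon: gained ['V811K', 'V230E'] -> total ['L867G', 'V230E', 'V811K']
Mutations(Epsilon) = ['L867G', 'V230E', 'V811K']
Accumulating mutations along path to Delta:
  At Kappa: gained [] -> total []
  At Delta: gained ['L867G'] -> total ['L867G']
Mutations(Delta) = ['L867G']
Intersection: ['L867G', 'V230E', 'V811K'] ∩ ['L867G'] = ['L867G']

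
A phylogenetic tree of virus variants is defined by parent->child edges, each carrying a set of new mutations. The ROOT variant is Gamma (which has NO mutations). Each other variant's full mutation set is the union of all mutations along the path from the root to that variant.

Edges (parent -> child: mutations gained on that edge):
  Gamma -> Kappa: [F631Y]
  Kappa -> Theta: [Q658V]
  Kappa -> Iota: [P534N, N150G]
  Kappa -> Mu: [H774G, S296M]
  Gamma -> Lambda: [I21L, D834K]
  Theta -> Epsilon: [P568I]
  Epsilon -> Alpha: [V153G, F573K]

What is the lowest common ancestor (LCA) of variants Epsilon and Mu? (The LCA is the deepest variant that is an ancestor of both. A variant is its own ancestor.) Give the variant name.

Path from root to Epsilon: Gamma -> Kappa -> Theta -> Epsilon
  ancestors of Epsilon: {Gamma, Kappa, Theta, Epsilon}
Path from root to Mu: Gamma -> Kappa -> Mu
  ancestors of Mu: {Gamma, Kappa, Mu}
Common ancestors: {Gamma, Kappa}
Walk up from Mu: Mu (not in ancestors of Epsilon), Kappa (in ancestors of Epsilon), Gamma (in ancestors of Epsilon)
Deepest common ancestor (LCA) = Kappa

Answer: Kappa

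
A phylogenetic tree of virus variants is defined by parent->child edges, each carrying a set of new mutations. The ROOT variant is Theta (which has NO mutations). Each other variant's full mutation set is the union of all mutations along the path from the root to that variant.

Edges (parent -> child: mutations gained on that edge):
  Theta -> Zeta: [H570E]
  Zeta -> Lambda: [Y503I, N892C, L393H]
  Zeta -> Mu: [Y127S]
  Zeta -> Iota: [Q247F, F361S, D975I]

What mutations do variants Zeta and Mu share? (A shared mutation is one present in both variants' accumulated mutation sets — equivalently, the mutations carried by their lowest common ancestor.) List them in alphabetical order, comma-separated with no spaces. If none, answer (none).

Accumulating mutations along path to Zeta:
  At Theta: gained [] -> total []
  At Zeta: gained ['H570E'] -> total ['H570E']
Mutations(Zeta) = ['H570E']
Accumulating mutations along path to Mu:
  At Theta: gained [] -> total []
  At Zeta: gained ['H570E'] -> total ['H570E']
  At Mu: gained ['Y127S'] -> total ['H570E', 'Y127S']
Mutations(Mu) = ['H570E', 'Y127S']
Intersection: ['H570E'] ∩ ['H570E', 'Y127S'] = ['H570E']

Answer: H570E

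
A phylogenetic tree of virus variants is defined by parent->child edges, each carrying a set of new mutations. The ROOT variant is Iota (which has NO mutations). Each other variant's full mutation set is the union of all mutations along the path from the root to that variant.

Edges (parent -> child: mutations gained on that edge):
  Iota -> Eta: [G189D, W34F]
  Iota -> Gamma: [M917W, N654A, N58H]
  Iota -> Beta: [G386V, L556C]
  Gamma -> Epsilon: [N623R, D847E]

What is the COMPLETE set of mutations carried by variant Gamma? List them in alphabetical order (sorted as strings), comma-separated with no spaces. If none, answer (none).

At Iota: gained [] -> total []
At Gamma: gained ['M917W', 'N654A', 'N58H'] -> total ['M917W', 'N58H', 'N654A']

Answer: M917W,N58H,N654A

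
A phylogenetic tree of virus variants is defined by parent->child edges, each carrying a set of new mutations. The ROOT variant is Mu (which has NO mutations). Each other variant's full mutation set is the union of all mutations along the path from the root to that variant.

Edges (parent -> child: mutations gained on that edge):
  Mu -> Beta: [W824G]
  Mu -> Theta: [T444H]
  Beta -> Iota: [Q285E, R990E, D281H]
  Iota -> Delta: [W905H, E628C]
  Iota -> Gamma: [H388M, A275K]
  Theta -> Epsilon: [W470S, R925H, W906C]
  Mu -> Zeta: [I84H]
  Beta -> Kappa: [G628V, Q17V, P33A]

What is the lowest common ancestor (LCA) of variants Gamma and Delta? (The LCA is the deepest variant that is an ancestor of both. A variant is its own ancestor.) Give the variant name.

Answer: Iota

Derivation:
Path from root to Gamma: Mu -> Beta -> Iota -> Gamma
  ancestors of Gamma: {Mu, Beta, Iota, Gamma}
Path from root to Delta: Mu -> Beta -> Iota -> Delta
  ancestors of Delta: {Mu, Beta, Iota, Delta}
Common ancestors: {Mu, Beta, Iota}
Walk up from Delta: Delta (not in ancestors of Gamma), Iota (in ancestors of Gamma), Beta (in ancestors of Gamma), Mu (in ancestors of Gamma)
Deepest common ancestor (LCA) = Iota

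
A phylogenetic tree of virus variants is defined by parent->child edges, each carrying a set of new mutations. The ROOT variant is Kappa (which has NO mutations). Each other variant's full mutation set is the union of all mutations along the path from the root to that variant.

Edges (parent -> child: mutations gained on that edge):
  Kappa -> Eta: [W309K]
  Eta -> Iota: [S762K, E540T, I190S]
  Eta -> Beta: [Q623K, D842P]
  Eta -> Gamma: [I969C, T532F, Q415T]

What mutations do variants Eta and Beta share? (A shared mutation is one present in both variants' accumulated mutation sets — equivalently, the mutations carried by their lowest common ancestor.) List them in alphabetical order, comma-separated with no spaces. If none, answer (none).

Accumulating mutations along path to Eta:
  At Kappa: gained [] -> total []
  At Eta: gained ['W309K'] -> total ['W309K']
Mutations(Eta) = ['W309K']
Accumulating mutations along path to Beta:
  At Kappa: gained [] -> total []
  At Eta: gained ['W309K'] -> total ['W309K']
  At Beta: gained ['Q623K', 'D842P'] -> total ['D842P', 'Q623K', 'W309K']
Mutations(Beta) = ['D842P', 'Q623K', 'W309K']
Intersection: ['W309K'] ∩ ['D842P', 'Q623K', 'W309K'] = ['W309K']

Answer: W309K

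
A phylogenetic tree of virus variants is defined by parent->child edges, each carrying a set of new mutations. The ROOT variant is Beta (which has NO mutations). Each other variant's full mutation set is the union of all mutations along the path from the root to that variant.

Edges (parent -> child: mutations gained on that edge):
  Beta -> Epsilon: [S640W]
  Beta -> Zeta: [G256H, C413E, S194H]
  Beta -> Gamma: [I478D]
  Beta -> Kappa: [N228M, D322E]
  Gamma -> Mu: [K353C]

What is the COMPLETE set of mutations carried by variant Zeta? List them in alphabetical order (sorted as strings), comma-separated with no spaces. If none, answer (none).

Answer: C413E,G256H,S194H

Derivation:
At Beta: gained [] -> total []
At Zeta: gained ['G256H', 'C413E', 'S194H'] -> total ['C413E', 'G256H', 'S194H']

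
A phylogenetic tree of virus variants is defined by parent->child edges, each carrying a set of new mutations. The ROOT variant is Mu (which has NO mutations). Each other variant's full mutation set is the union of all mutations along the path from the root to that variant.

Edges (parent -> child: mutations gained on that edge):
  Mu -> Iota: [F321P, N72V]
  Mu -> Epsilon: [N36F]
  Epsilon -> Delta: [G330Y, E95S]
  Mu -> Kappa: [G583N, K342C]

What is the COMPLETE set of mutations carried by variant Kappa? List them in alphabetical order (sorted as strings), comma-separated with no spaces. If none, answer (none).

Answer: G583N,K342C

Derivation:
At Mu: gained [] -> total []
At Kappa: gained ['G583N', 'K342C'] -> total ['G583N', 'K342C']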